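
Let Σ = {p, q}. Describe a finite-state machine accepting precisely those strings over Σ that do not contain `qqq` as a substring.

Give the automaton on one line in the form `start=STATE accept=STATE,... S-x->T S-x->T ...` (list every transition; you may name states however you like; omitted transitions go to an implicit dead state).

Track partial matches of the forbidden pattern `qqq`. State D is a dead state reached once `qqq` has occurred; every other state accepts. A means no part of `qqq` is currently matched.
       p  q 
>* A   A  B 
 * B   A  C 
 * C   A  D 
   D   D  D 
(> = start, * = accepting)

start=A accept=A,B,C A-p->A A-q->B B-p->A B-q->C C-p->A C-q->D D-p->D D-q->D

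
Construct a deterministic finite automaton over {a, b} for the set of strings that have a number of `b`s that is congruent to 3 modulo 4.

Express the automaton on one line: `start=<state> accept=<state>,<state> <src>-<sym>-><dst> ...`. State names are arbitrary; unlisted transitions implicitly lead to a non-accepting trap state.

The only thing that matters is how many `b`s have appeared, reduced mod 4. Use one state per residue: q0 for 0, …, q3 for 3. Reading `b` moves to the next residue; anything else stays put. q3 is accepting.
        a   b  
>  q0   q0  q1 
   q1   q1  q2 
   q2   q2  q3 
 * q3   q3  q0 
(> = start, * = accepting)

start=q0 accept=q3 q0-a->q0 q0-b->q1 q1-a->q1 q1-b->q2 q2-a->q2 q2-b->q3 q3-a->q3 q3-b->q0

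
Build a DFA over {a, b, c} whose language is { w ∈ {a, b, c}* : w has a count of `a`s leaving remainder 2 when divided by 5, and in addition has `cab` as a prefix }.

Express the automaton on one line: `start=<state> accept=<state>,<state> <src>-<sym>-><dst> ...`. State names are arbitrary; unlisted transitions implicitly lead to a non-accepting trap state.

start=S0 accept=S9 S0-a->S1 S0-b->S2 S0-c->S3 S1-a->S4 S1-b->S1 S1-c->S1 S2-a->S1 S2-b->S2 S2-c->S2 S3-a->S5 S3-b->S2 S3-c->S2 S4-a->S6 S4-b->S4 S4-c->S4 S5-a->S4 S5-b->S7 S5-c->S1 S6-a->S8 S6-b->S6 S6-c->S6 S7-a->S9 S7-b->S7 S7-c->S7 S8-a->S2 S8-b->S8 S8-c->S8 S9-a->S10 S9-b->S9 S9-c->S9 S10-a->S11 S10-b->S10 S10-c->S10 S11-a->S12 S11-b->S11 S11-c->S11 S12-a->S7 S12-b->S12 S12-c->S12

Build one automaton per condition and run them in lockstep. One (5 states) tracks the count of `a`s modulo 5; the other (5 states) tracks whether the input so far still matches the prefix `cab`. Each combined state is a pair, one component from each; accept when both components accept.
With 13 states:
          a    b    c  
>  S0     S1   S2   S3 
   S1     S4   S1   S1 
   S2     S1   S2   S2 
   S3     S5   S2   S2 
   S4     S6   S4   S4 
   S5     S4   S7   S1 
   S6     S8   S6   S6 
   S7     S9   S7   S7 
   S8     S2   S8   S8 
 * S9    S10   S9   S9 
   S10   S11  S10  S10 
   S11   S12  S11  S11 
   S12    S7  S12  S12 
(> = start, * = accepting)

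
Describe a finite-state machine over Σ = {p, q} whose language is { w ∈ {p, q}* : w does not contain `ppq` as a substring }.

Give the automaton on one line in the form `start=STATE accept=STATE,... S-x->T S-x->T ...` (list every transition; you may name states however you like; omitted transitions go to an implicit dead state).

start=s0 accept=s0,s1,s2 s0-p->s1 s0-q->s0 s1-p->s2 s1-q->s0 s2-p->s2 s2-q->s3 s3-p->s3 s3-q->s3

This is the complement of 'contains `ppq`'. Use the same substring-matching states — s0 through s3 holding how much of `ppq` has just been matched — but flip the accepting set: everything except the trap s3 accepts.
With 4 states:
        p   q  
>* s0   s1  s0 
 * s1   s2  s0 
 * s2   s2  s3 
   s3   s3  s3 
(> = start, * = accepting)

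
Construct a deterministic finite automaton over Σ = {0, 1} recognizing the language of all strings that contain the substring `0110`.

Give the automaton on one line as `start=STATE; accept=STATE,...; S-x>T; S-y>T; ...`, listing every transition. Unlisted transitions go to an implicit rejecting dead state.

States s0..s3 record the length of the longest prefix of `0110` that matches the current input suffix. Reaching s4 means `0110` has been seen, and we stay there forever. Accept from s4.
With 5 states:
        0   1  
>  s0   s1  s0 
   s1   s1  s2 
   s2   s1  s3 
   s3   s4  s0 
 * s4   s4  s4 
(> = start, * = accepting)

start=s0; accept=s4; s0-0>s1; s0-1>s0; s1-0>s1; s1-1>s2; s2-0>s1; s2-1>s3; s3-0>s4; s3-1>s0; s4-0>s4; s4-1>s4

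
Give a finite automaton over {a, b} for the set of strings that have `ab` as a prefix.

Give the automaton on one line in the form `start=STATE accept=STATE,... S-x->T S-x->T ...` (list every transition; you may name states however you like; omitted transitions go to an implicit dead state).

Check the first 2 symbols one by one: q0 through q1 record how many have matched `ab` so far; any wrong symbol goes to the dead state q3. After all 2 match we enter the accepting sink q2.
        a   b  
>  q0   q1  q3 
   q1   q3  q2 
 * q2   q2  q2 
   q3   q3  q3 
(> = start, * = accepting)

start=q0 accept=q2 q0-a->q1 q0-b->q3 q1-a->q3 q1-b->q2 q2-a->q2 q2-b->q2 q3-a->q3 q3-b->q3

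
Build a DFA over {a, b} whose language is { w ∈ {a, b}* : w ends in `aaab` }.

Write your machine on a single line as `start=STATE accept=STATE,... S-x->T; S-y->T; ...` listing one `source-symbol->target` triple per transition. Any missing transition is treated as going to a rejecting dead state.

start=q0; accept=q4; q0-a->q1; q0-b->q0; q1-a->q2; q1-b->q0; q2-a->q3; q2-b->q0; q3-a->q3; q3-b->q4; q4-a->q1; q4-b->q0

Let each state record the length of the longest suffix of the input read so far that is also a prefix of `aaab`. q1 means the last symbol is `a`; q2 means the last 2 symbols are `aa`; q3 means the last 3 symbols are `aaa`; q4 means the last 4 symbols are `aaab`. Accept only at q4, where the string currently ends in `aaab`.
With 5 states:
        a   b  
>  q0   q1  q0 
   q1   q2  q0 
   q2   q3  q0 
   q3   q3  q4 
 * q4   q1  q0 
(> = start, * = accepting)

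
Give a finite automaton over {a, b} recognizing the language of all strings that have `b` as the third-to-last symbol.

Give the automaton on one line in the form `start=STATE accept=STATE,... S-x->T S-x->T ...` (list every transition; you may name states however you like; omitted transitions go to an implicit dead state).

Because acceptance depends on a position counted from the end, the machine has to buffer the most recent 3 symbols. Make each state the string of the last up-to-3 symbols read; on input `x` shift the window left and append `x`. Accept when the buffered window has length 3 and begins with `b`.
15 states suffice.
          a    b  
>  q0     q1   q2 
   q1     q3   q4 
   q2     q5   q6 
   q3     q7   q8 
   q4     q9  q10 
   q5    q11  q12 
   q6    q13  q14 
   q7     q7   q8 
   q8     q9  q10 
   q9    q11  q12 
   q10   q13  q14 
 * q11    q7   q8 
 * q12    q9  q10 
 * q13   q11  q12 
 * q14   q13  q14 
(> = start, * = accepting)

start=q0 accept=q11,q12,q13,q14 q0-a->q1 q0-b->q2 q1-a->q3 q1-b->q4 q2-a->q5 q2-b->q6 q3-a->q7 q3-b->q8 q4-a->q9 q4-b->q10 q5-a->q11 q5-b->q12 q6-a->q13 q6-b->q14 q7-a->q7 q7-b->q8 q8-a->q9 q8-b->q10 q9-a->q11 q9-b->q12 q10-a->q13 q10-b->q14 q11-a->q7 q11-b->q8 q12-a->q9 q12-b->q10 q13-a->q11 q13-b->q12 q14-a->q13 q14-b->q14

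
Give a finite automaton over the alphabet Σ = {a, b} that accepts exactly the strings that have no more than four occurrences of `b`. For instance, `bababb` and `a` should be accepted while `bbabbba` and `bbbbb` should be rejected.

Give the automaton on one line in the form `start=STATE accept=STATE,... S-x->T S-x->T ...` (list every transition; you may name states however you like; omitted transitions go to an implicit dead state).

start=s0 accept=s0,s1,s2,s3,s4 s0-a->s0 s0-b->s1 s1-a->s1 s1-b->s2 s2-a->s2 s2-b->s3 s3-a->s3 s3-b->s4 s4-a->s4 s4-b->s5 s5-a->s5 s5-b->s5

Only the number of `b`s matters, and only up to 5. Make a chain s0 → s1 → s2 → s3 → s4 → s5 advanced by each `b` (with s5 absorbing); every other symbol self-loops. The accepting set is {s0, s1, s2, s3, s4}.
        a   b  
>* s0   s0  s1 
 * s1   s1  s2 
 * s2   s2  s3 
 * s3   s3  s4 
 * s4   s4  s5 
   s5   s5  s5 
(> = start, * = accepting)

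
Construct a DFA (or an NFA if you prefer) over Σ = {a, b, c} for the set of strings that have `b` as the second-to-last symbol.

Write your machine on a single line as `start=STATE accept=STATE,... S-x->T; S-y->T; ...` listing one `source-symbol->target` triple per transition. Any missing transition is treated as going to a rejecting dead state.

Because acceptance depends on a position counted from the end, the machine has to buffer the most recent 2 symbols. Make each state the string of the last up-to-2 symbols read; on input `x` shift the window left and append `x`. Accept when the buffered window has length 2 and begins with `b`.
A 13-state machine:
          a    b    c  
>  q0     q1   q2   q3 
   q1     q4   q5   q6 
   q2     q7   q8   q9 
   q3    q10  q11  q12 
   q4     q4   q5   q6 
   q5     q7   q8   q9 
   q6    q10  q11  q12 
 * q7     q4   q5   q6 
 * q8     q7   q8   q9 
 * q9    q10  q11  q12 
   q10    q4   q5   q6 
   q11    q7   q8   q9 
   q12   q10  q11  q12 
(> = start, * = accepting)

start=q0; accept=q7,q8,q9; q0-a->q1; q0-b->q2; q0-c->q3; q1-a->q4; q1-b->q5; q1-c->q6; q2-a->q7; q2-b->q8; q2-c->q9; q3-a->q10; q3-b->q11; q3-c->q12; q4-a->q4; q4-b->q5; q4-c->q6; q5-a->q7; q5-b->q8; q5-c->q9; q6-a->q10; q6-b->q11; q6-c->q12; q7-a->q4; q7-b->q5; q7-c->q6; q8-a->q7; q8-b->q8; q8-c->q9; q9-a->q10; q9-b->q11; q9-c->q12; q10-a->q4; q10-b->q5; q10-c->q6; q11-a->q7; q11-b->q8; q11-c->q9; q12-a->q10; q12-b->q11; q12-c->q12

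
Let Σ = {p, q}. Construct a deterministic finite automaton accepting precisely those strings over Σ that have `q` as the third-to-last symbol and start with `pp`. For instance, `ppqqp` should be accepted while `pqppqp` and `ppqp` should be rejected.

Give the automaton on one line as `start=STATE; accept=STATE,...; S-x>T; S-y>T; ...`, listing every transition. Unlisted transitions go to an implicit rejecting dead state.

Run two small machines in parallel and take their product. The first has 15 states tracking the last 3 symbols read; the second has 4 states tracking whether the input so far still matches the prefix `pp`. A product state is a pair (one from each), accepting exactly when both do.
          p    q  
>  S0     S1   S2 
   S1     S3   S4 
   S2     S5   S6 
   S3     S7   S8 
   S4     S9  S10 
   S5    S11  S12 
   S6    S13  S14 
   S7     S7   S8 
   S8    S15  S16 
   S9    S11  S12 
   S10   S13  S14 
   S11   S17  S18 
   S12    S9  S10 
   S13   S11  S12 
   S14   S13  S14 
   S15   S19  S20 
   S16   S21  S22 
   S17   S17  S18 
   S18    S9  S10 
 * S19    S7   S8 
 * S20   S15  S16 
 * S21   S19  S20 
 * S22   S21  S22 
(> = start, * = accepting)

start=S0; accept=S19,S20,S21,S22; S0-p>S1; S0-q>S2; S1-p>S3; S1-q>S4; S2-p>S5; S2-q>S6; S3-p>S7; S3-q>S8; S4-p>S9; S4-q>S10; S5-p>S11; S5-q>S12; S6-p>S13; S6-q>S14; S7-p>S7; S7-q>S8; S8-p>S15; S8-q>S16; S9-p>S11; S9-q>S12; S10-p>S13; S10-q>S14; S11-p>S17; S11-q>S18; S12-p>S9; S12-q>S10; S13-p>S11; S13-q>S12; S14-p>S13; S14-q>S14; S15-p>S19; S15-q>S20; S16-p>S21; S16-q>S22; S17-p>S17; S17-q>S18; S18-p>S9; S18-q>S10; S19-p>S7; S19-q>S8; S20-p>S15; S20-q>S16; S21-p>S19; S21-q>S20; S22-p>S21; S22-q>S22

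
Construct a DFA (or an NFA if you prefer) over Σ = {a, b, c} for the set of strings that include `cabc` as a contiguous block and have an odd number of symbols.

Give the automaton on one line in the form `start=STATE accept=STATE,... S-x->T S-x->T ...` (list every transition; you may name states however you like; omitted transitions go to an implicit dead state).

Handle the two conditions separately and then intersect. The first has 5 states tracking whether and how much of `cabc` has been seen; the second has 2 states tracking the input length modulo 2. A product state is a pair (one from each), accepting exactly when both do.
With 10 states:
        a   b   c  
>  q0   q1  q1  q2 
   q1   q0  q0  q3 
   q2   q4  q0  q3 
   q3   q5  q1  q2 
   q4   q1  q6  q2 
   q5   q0  q7  q3 
   q6   q0  q0  q8 
   q7   q1  q1  q9 
   q8   q9  q9  q9 
 * q9   q8  q8  q8 
(> = start, * = accepting)

start=q0 accept=q9 q0-a->q1 q0-b->q1 q0-c->q2 q1-a->q0 q1-b->q0 q1-c->q3 q2-a->q4 q2-b->q0 q2-c->q3 q3-a->q5 q3-b->q1 q3-c->q2 q4-a->q1 q4-b->q6 q4-c->q2 q5-a->q0 q5-b->q7 q5-c->q3 q6-a->q0 q6-b->q0 q6-c->q8 q7-a->q1 q7-b->q1 q7-c->q9 q8-a->q9 q8-b->q9 q8-c->q9 q9-a->q8 q9-b->q8 q9-c->q8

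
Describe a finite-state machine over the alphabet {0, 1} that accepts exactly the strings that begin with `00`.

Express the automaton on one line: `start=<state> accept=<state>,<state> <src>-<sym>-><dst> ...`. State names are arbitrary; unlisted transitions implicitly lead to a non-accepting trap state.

start=A accept=C A-0->B A-1->D B-0->C B-1->D C-0->C C-1->C D-0->D D-1->D

Walk along `00` while the input agrees: from A take `0` to B, and so on. Any deviation drops to the rejecting sink D. Once C is reached the prefix is confirmed and every continuation is accepted.
With 4 states:
       0  1 
>  A   B  D 
   B   C  D 
 * C   C  C 
   D   D  D 
(> = start, * = accepting)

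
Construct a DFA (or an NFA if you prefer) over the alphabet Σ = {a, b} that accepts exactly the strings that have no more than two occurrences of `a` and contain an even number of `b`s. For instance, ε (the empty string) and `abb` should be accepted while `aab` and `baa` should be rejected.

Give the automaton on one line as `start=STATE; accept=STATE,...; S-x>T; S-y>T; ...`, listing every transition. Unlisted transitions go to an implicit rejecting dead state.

Build one automaton per condition and run them in lockstep. One (4 states) tracks the count of `a`s, saturating at 3; the other (2 states) tracks the count of `b`s modulo 2. Each combined state is a pair, one component from each; accept when both components accept. After merging equivalent states the machine shrinks.
With 7 states:
        a   b  
>* S0   S1  S2 
 * S1   S3  S4 
   S2   S4  S0 
 * S3   S5  S6 
   S4   S6  S1 
   S5   S5  S5 
   S6   S5  S3 
(> = start, * = accepting)

start=S0; accept=S0,S1,S3; S0-a>S1; S0-b>S2; S1-a>S3; S1-b>S4; S2-a>S4; S2-b>S0; S3-a>S5; S3-b>S6; S4-a>S6; S4-b>S1; S5-a>S5; S5-b>S5; S6-a>S5; S6-b>S3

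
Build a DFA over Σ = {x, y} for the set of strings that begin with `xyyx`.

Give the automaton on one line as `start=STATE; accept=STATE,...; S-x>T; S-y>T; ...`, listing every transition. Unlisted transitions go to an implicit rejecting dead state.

Walk along `xyyx` while the input agrees: from S0 take `x` to S1, and so on. Any deviation drops to the rejecting sink S5. Once S4 is reached the prefix is confirmed and every continuation is accepted.
6 states suffice.
        x   y  
>  S0   S1  S5 
   S1   S5  S2 
   S2   S5  S3 
   S3   S4  S5 
 * S4   S4  S4 
   S5   S5  S5 
(> = start, * = accepting)

start=S0; accept=S4; S0-x>S1; S0-y>S5; S1-x>S5; S1-y>S2; S2-x>S5; S2-y>S3; S3-x>S4; S3-y>S5; S4-x>S4; S4-y>S4; S5-x>S5; S5-y>S5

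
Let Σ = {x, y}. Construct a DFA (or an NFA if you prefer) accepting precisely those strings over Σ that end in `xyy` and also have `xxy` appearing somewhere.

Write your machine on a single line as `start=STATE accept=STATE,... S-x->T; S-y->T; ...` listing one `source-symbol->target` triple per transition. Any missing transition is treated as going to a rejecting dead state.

start=s0; accept=s7; s0-x->s1; s0-y->s0; s1-x->s2; s1-y->s3; s2-x->s2; s2-y->s4; s3-x->s1; s3-y->s5; s4-x->s6; s4-y->s7; s5-x->s1; s5-y->s0; s6-x->s6; s6-y->s4; s7-x->s6; s7-y->s8; s8-x->s6; s8-y->s8

Run two small machines in parallel and take their product. The first has 4 states tracking how much of the suffix `xyy` has currently been matched; the second has 4 states tracking whether and how much of `xxy` has been seen. A product state is a pair (one from each), accepting exactly when both do.
With 9 states:
        x   y  
>  s0   s1  s0 
   s1   s2  s3 
   s2   s2  s4 
   s3   s1  s5 
   s4   s6  s7 
   s5   s1  s0 
   s6   s6  s4 
 * s7   s6  s8 
   s8   s6  s8 
(> = start, * = accepting)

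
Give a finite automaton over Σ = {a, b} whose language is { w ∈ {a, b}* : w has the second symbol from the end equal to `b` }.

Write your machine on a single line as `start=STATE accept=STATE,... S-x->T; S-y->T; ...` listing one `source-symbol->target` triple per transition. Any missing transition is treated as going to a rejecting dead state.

start=s0; accept=s5,s6; s0-a->s1; s0-b->s2; s1-a->s3; s1-b->s4; s2-a->s5; s2-b->s6; s3-a->s3; s3-b->s4; s4-a->s5; s4-b->s6; s5-a->s3; s5-b->s4; s6-a->s5; s6-b->s6

Because acceptance depends on a position counted from the end, the machine has to buffer the most recent 2 symbols. Make each state the string of the last up-to-2 symbols read; on input `x` shift the window left and append `x`. Accept when the buffered window has length 2 and begins with `b`.
        a   b  
>  s0   s1  s2 
   s1   s3  s4 
   s2   s5  s6 
   s3   s3  s4 
   s4   s5  s6 
 * s5   s3  s4 
 * s6   s5  s6 
(> = start, * = accepting)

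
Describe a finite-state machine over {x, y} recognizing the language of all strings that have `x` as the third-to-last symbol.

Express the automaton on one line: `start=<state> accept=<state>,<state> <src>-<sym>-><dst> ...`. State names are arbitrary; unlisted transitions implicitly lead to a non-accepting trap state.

Because acceptance depends on a position counted from the end, the machine has to buffer the most recent 3 symbols. Make each state the string of the last up-to-3 symbols read; on input `x` shift the window left and append `x`. Accept when the buffered window has length 3 and begins with `x`.
15 states suffice.
          x    y  
>  s0     s1   s2 
   s1     s3   s4 
   s2     s5   s6 
   s3     s7   s8 
   s4     s9  s10 
   s5    s11  s12 
   s6    s13  s14 
 * s7     s7   s8 
 * s8     s9  s10 
 * s9    s11  s12 
 * s10   s13  s14 
   s11    s7   s8 
   s12    s9  s10 
   s13   s11  s12 
   s14   s13  s14 
(> = start, * = accepting)

start=s0 accept=s7,s8,s9,s10 s0-x->s1 s0-y->s2 s1-x->s3 s1-y->s4 s2-x->s5 s2-y->s6 s3-x->s7 s3-y->s8 s4-x->s9 s4-y->s10 s5-x->s11 s5-y->s12 s6-x->s13 s6-y->s14 s7-x->s7 s7-y->s8 s8-x->s9 s8-y->s10 s9-x->s11 s9-y->s12 s10-x->s13 s10-y->s14 s11-x->s7 s11-y->s8 s12-x->s9 s12-y->s10 s13-x->s11 s13-y->s12 s14-x->s13 s14-y->s14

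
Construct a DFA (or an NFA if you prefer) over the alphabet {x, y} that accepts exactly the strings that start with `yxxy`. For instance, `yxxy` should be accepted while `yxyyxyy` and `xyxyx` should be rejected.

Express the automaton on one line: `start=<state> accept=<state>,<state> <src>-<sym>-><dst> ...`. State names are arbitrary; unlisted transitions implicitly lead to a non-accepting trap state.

Check the first 4 symbols one by one: S0 through S3 record how many have matched `yxxy` so far; any wrong symbol goes to the dead state S5. After all 4 match we enter the accepting sink S4.
6 states suffice.
        x   y  
>  S0   S5  S1 
   S1   S2  S5 
   S2   S3  S5 
   S3   S5  S4 
 * S4   S4  S4 
   S5   S5  S5 
(> = start, * = accepting)

start=S0 accept=S4 S0-x->S5 S0-y->S1 S1-x->S2 S1-y->S5 S2-x->S3 S2-y->S5 S3-x->S5 S3-y->S4 S4-x->S4 S4-y->S4 S5-x->S5 S5-y->S5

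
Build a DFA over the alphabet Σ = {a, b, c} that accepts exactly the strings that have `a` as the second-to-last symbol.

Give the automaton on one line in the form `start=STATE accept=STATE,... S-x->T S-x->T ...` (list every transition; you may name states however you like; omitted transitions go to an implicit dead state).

start=q0 accept=q4,q5,q6 q0-a->q1 q0-b->q2 q0-c->q3 q1-a->q4 q1-b->q5 q1-c->q6 q2-a->q7 q2-b->q8 q2-c->q9 q3-a->q10 q3-b->q11 q3-c->q12 q4-a->q4 q4-b->q5 q4-c->q6 q5-a->q7 q5-b->q8 q5-c->q9 q6-a->q10 q6-b->q11 q6-c->q12 q7-a->q4 q7-b->q5 q7-c->q6 q8-a->q7 q8-b->q8 q8-c->q9 q9-a->q10 q9-b->q11 q9-c->q12 q10-a->q4 q10-b->q5 q10-c->q6 q11-a->q7 q11-b->q8 q11-c->q9 q12-a->q10 q12-b->q11 q12-c->q12

Because acceptance depends on a position counted from the end, the machine has to buffer the most recent 2 symbols. Make each state the string of the last up-to-2 symbols read; on input `x` shift the window left and append `x`. Accept when the buffered window has length 2 and begins with `a`.
A 13-state machine:
          a    b    c  
>  q0     q1   q2   q3 
   q1     q4   q5   q6 
   q2     q7   q8   q9 
   q3    q10  q11  q12 
 * q4     q4   q5   q6 
 * q5     q7   q8   q9 
 * q6    q10  q11  q12 
   q7     q4   q5   q6 
   q8     q7   q8   q9 
   q9    q10  q11  q12 
   q10    q4   q5   q6 
   q11    q7   q8   q9 
   q12   q10  q11  q12 
(> = start, * = accepting)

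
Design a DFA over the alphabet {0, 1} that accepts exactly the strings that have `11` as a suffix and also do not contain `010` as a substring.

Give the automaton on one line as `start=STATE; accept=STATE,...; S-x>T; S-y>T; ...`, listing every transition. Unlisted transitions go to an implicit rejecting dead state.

start=q0; accept=q4; q0-0>q1; q0-1>q2; q1-0>q1; q1-1>q3; q2-0>q1; q2-1>q4; q3-0>q5; q3-1>q4; q4-0>q1; q4-1>q4; q5-0>q5; q5-1>q5

Handle the two conditions separately and then intersect. The first has 3 states tracking how much of the suffix `11` has currently been matched; the second has 4 states tracking partial matches of the forbidden pattern `010`. A product state is a pair (one from each), accepting exactly when both do. Equivalent product states are then merged.
6 states suffice.
        0   1  
>  q0   q1  q2 
   q1   q1  q3 
   q2   q1  q4 
   q3   q5  q4 
 * q4   q1  q4 
   q5   q5  q5 
(> = start, * = accepting)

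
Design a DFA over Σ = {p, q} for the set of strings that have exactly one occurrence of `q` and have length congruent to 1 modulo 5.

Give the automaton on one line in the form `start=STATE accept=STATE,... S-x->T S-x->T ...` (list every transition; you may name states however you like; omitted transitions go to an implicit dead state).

start=S0 accept=S2 S0-p->S1 S0-q->S2 S1-p->S3 S1-q->S4 S2-p->S4 S2-q->S5 S3-p->S6 S3-q->S7 S4-p->S7 S4-q->S5 S5-p->S5 S5-q->S5 S6-p->S8 S6-q->S9 S7-p->S9 S7-q->S5 S8-p->S0 S8-q->S10 S9-p->S10 S9-q->S5 S10-p->S2 S10-q->S5

Handle the two conditions separately and then intersect. The first has 3 states tracking the count of `q`s, saturating at 2; the second has 5 states tracking the input length modulo 5. A product state is a pair (one from each), accepting exactly when both do. Equivalent product states are then merged.
With 11 states:
          p    q  
>  S0     S1   S2 
   S1     S3   S4 
 * S2     S4   S5 
   S3     S6   S7 
   S4     S7   S5 
   S5     S5   S5 
   S6     S8   S9 
   S7     S9   S5 
   S8     S0  S10 
   S9    S10   S5 
   S10    S2   S5 
(> = start, * = accepting)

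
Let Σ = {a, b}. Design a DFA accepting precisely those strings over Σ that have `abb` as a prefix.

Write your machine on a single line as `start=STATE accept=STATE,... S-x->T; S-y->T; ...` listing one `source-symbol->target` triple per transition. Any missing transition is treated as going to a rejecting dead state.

Walk along `abb` while the input agrees: from S0 take `a` to S1, and so on. Any deviation drops to the rejecting sink S4. Once S3 is reached the prefix is confirmed and every continuation is accepted.
A 5-state machine:
        a   b  
>  S0   S1  S4 
   S1   S4  S2 
   S2   S4  S3 
 * S3   S3  S3 
   S4   S4  S4 
(> = start, * = accepting)

start=S0; accept=S3; S0-a->S1; S0-b->S4; S1-a->S4; S1-b->S2; S2-a->S4; S2-b->S3; S3-a->S3; S3-b->S3; S4-a->S4; S4-b->S4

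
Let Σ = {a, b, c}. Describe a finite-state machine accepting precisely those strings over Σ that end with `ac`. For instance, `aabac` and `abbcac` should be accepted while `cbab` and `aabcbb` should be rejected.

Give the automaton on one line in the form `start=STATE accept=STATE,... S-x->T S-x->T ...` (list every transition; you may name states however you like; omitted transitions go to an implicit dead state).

Let each state record the length of the longest suffix of the input read so far that is also a prefix of `ac`. s1 means the last symbol is `a`; s2 means the last 2 symbols are `ac`. Accept only at s2, where the string currently ends in `ac`.
3 states suffice.
        a   b   c  
>  s0   s1  s0  s0 
   s1   s1  s0  s2 
 * s2   s1  s0  s0 
(> = start, * = accepting)

start=s0 accept=s2 s0-a->s1 s0-b->s0 s0-c->s0 s1-a->s1 s1-b->s0 s1-c->s2 s2-a->s1 s2-b->s0 s2-c->s0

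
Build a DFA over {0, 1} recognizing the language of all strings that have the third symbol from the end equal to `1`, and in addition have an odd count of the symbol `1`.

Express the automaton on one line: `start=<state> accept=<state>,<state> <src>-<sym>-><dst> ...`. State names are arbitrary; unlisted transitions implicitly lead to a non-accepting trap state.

start=S0 accept=S11,S14,S20,S21 S0-0->S1 S0-1->S2 S1-0->S3 S1-1->S4 S2-0->S5 S2-1->S6 S3-0->S7 S3-1->S8 S4-0->S9 S4-1->S10 S5-0->S11 S5-1->S12 S6-0->S13 S6-1->S14 S7-0->S7 S7-1->S8 S8-0->S9 S8-1->S10 S9-0->S11 S9-1->S12 S10-0->S13 S10-1->S14 S11-0->S15 S11-1->S16 S12-0->S17 S12-1->S18 S13-0->S19 S13-1->S20 S14-0->S21 S14-1->S22 S15-0->S15 S15-1->S16 S16-0->S17 S16-1->S18 S17-0->S19 S17-1->S20 S18-0->S21 S18-1->S22 S19-0->S7 S19-1->S8 S20-0->S9 S20-1->S10 S21-0->S11 S21-1->S12 S22-0->S13 S22-1->S14

Build one automaton per condition and run them in lockstep. The first has 15 states tracking the last 3 symbols read; the second has 2 states tracking the count of `1`s modulo 2. A product state is a pair (one from each), accepting exactly when both do.
A 23-state machine:
          0    1  
>  S0     S1   S2 
   S1     S3   S4 
   S2     S5   S6 
   S3     S7   S8 
   S4     S9  S10 
   S5    S11  S12 
   S6    S13  S14 
   S7     S7   S8 
   S8     S9  S10 
   S9    S11  S12 
   S10   S13  S14 
 * S11   S15  S16 
   S12   S17  S18 
   S13   S19  S20 
 * S14   S21  S22 
   S15   S15  S16 
   S16   S17  S18 
   S17   S19  S20 
   S18   S21  S22 
   S19    S7   S8 
 * S20    S9  S10 
 * S21   S11  S12 
   S22   S13  S14 
(> = start, * = accepting)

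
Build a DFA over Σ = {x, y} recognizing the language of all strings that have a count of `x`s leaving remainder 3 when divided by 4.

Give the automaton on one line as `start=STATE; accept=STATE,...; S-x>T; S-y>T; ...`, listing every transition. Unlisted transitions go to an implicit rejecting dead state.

The only thing that matters is how many `x`s have appeared, reduced mod 4. Use one state per residue: S0 for 0, …, S3 for 3. Reading `x` moves to the next residue; anything else stays put. S3 is accepting.
A 4-state machine:
        x   y  
>  S0   S1  S0 
   S1   S2  S1 
   S2   S3  S2 
 * S3   S0  S3 
(> = start, * = accepting)

start=S0; accept=S3; S0-x>S1; S0-y>S0; S1-x>S2; S1-y>S1; S2-x>S3; S2-y>S2; S3-x>S0; S3-y>S3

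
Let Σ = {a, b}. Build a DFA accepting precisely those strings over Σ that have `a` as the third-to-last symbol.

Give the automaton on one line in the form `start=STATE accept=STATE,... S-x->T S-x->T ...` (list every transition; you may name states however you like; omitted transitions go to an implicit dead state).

start=q0 accept=q7,q8,q9,q10 q0-a->q1 q0-b->q2 q1-a->q3 q1-b->q4 q2-a->q5 q2-b->q6 q3-a->q7 q3-b->q8 q4-a->q9 q4-b->q10 q5-a->q11 q5-b->q12 q6-a->q13 q6-b->q14 q7-a->q7 q7-b->q8 q8-a->q9 q8-b->q10 q9-a->q11 q9-b->q12 q10-a->q13 q10-b->q14 q11-a->q7 q11-b->q8 q12-a->q9 q12-b->q10 q13-a->q11 q13-b->q12 q14-a->q13 q14-b->q14

A DFA must remember the last 3 symbols (since which symbol is third-to-last isn't known until the input ends). Use one state per possible window of the last ≤3 symbols; accept from those whose window starts with `a`.
          a    b  
>  q0     q1   q2 
   q1     q3   q4 
   q2     q5   q6 
   q3     q7   q8 
   q4     q9  q10 
   q5    q11  q12 
   q6    q13  q14 
 * q7     q7   q8 
 * q8     q9  q10 
 * q9    q11  q12 
 * q10   q13  q14 
   q11    q7   q8 
   q12    q9  q10 
   q13   q11  q12 
   q14   q13  q14 
(> = start, * = accepting)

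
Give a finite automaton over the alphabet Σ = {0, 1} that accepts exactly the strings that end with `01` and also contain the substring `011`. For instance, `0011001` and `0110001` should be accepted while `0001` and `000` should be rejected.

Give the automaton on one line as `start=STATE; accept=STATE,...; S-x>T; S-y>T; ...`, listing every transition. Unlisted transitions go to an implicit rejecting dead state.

start=S0; accept=S5; S0-0>S1; S0-1>S0; S1-0>S1; S1-1>S2; S2-0>S1; S2-1>S3; S3-0>S4; S3-1>S3; S4-0>S4; S4-1>S5; S5-0>S4; S5-1>S3

Handle the two conditions separately and then intersect. The first has 3 states tracking how much of the suffix `01` has currently been matched; the second has 4 states tracking whether and how much of `011` has been seen. A product state is a pair (one from each), accepting exactly when both do.
6 states suffice.
        0   1  
>  S0   S1  S0 
   S1   S1  S2 
   S2   S1  S3 
   S3   S4  S3 
   S4   S4  S5 
 * S5   S4  S3 
(> = start, * = accepting)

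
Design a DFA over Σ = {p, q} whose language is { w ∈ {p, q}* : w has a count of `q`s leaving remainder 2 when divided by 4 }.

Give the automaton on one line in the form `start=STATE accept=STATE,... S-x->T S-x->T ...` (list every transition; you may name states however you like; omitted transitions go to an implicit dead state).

start=S0 accept=S2 S0-p->S0 S0-q->S1 S1-p->S1 S1-q->S2 S2-p->S2 S2-q->S3 S3-p->S3 S3-q->S0

Keep the running count of `q`s modulo 4: each `q` advances along the cycle S0 → S1 → S2 → S3 → S0 while other symbols loop. Accept at S2.
4 states suffice.
        p   q  
>  S0   S0  S1 
   S1   S1  S2 
 * S2   S2  S3 
   S3   S3  S0 
(> = start, * = accepting)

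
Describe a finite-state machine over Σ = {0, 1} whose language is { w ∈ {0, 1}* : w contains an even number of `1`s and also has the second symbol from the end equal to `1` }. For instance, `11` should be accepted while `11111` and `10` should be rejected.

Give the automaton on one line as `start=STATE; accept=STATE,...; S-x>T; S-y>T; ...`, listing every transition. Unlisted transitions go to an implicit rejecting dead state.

Build one automaton per condition and run them in lockstep. One (2 states) tracks the count of `1`s modulo 2; the other (7 states) tracks the last 2 symbols read. Each combined state is a pair, one component from each; accept when both components accept.
          0    1  
>  q0     q1   q2 
   q1     q3   q4 
   q2     q5   q6 
   q3     q3   q4 
   q4     q5   q6 
   q5     q7   q8 
 * q6     q9  q10 
   q7     q7   q8 
   q8     q9  q10 
 * q9     q3   q4 
   q10    q5   q6 
(> = start, * = accepting)

start=q0; accept=q6,q9; q0-0>q1; q0-1>q2; q1-0>q3; q1-1>q4; q2-0>q5; q2-1>q6; q3-0>q3; q3-1>q4; q4-0>q5; q4-1>q6; q5-0>q7; q5-1>q8; q6-0>q9; q6-1>q10; q7-0>q7; q7-1>q8; q8-0>q9; q8-1>q10; q9-0>q3; q9-1>q4; q10-0>q5; q10-1>q6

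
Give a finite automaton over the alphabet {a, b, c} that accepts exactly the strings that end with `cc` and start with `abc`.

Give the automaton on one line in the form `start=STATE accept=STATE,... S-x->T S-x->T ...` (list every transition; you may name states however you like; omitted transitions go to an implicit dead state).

start=s0 accept=s6 s0-a->s1 s0-b->s2 s0-c->s2 s1-a->s2 s1-b->s3 s1-c->s2 s2-a->s2 s2-b->s2 s2-c->s2 s3-a->s2 s3-b->s2 s3-c->s4 s4-a->s5 s4-b->s5 s4-c->s6 s5-a->s5 s5-b->s5 s5-c->s4 s6-a->s5 s6-b->s5 s6-c->s6

Run two small machines in parallel and take their product. The first has 3 states tracking how much of the suffix `cc` has currently been matched; the second has 5 states tracking whether the input so far still matches the prefix `abc`. A product state is a pair (one from each), accepting exactly when both do. Equivalent product states are then merged.
With 7 states:
        a   b   c  
>  s0   s1  s2  s2 
   s1   s2  s3  s2 
   s2   s2  s2  s2 
   s3   s2  s2  s4 
   s4   s5  s5  s6 
   s5   s5  s5  s4 
 * s6   s5  s5  s6 
(> = start, * = accepting)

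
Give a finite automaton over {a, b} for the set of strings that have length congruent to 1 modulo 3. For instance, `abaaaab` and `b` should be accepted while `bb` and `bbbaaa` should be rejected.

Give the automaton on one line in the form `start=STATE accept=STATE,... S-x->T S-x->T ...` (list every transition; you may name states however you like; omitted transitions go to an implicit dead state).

start=s0 accept=s1 s0-a->s1 s0-b->s1 s1-a->s2 s1-b->s2 s2-a->s0 s2-b->s0

Count input length modulo 3: every symbol advances one step around the cycle s0 → s1 → s2 → s0. Accept at s1.
With 3 states:
        a   b  
>  s0   s1  s1 
 * s1   s2  s2 
   s2   s0  s0 
(> = start, * = accepting)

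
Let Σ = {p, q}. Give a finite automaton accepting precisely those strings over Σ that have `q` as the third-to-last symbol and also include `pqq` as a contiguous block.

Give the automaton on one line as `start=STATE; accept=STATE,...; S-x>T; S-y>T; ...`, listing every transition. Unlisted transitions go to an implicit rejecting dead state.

start=S0; accept=S15,S16,S17,S18; S0-p>S1; S0-q>S2; S1-p>S3; S1-q>S4; S2-p>S5; S2-q>S6; S3-p>S7; S3-q>S8; S4-p>S9; S4-q>S10; S5-p>S11; S5-q>S12; S6-p>S13; S6-q>S14; S7-p>S7; S7-q>S8; S8-p>S9; S8-q>S10; S9-p>S11; S9-q>S12; S10-p>S15; S10-q>S16; S11-p>S7; S11-q>S8; S12-p>S9; S12-q>S10; S13-p>S11; S13-q>S12; S14-p>S13; S14-q>S14; S15-p>S17; S15-q>S18; S16-p>S15; S16-q>S16; S17-p>S19; S17-q>S20; S18-p>S21; S18-q>S10; S19-p>S19; S19-q>S20; S20-p>S21; S20-q>S10; S21-p>S17; S21-q>S18

Handle the two conditions separately and then intersect. One (15 states) tracks the last 3 symbols read; the other (4 states) tracks whether and how much of `pqq` has been seen. Each combined state is a pair, one component from each; accept when both components accept.
22 states suffice.
          p    q  
>  S0     S1   S2 
   S1     S3   S4 
   S2     S5   S6 
   S3     S7   S8 
   S4     S9  S10 
   S5    S11  S12 
   S6    S13  S14 
   S7     S7   S8 
   S8     S9  S10 
   S9    S11  S12 
   S10   S15  S16 
   S11    S7   S8 
   S12    S9  S10 
   S13   S11  S12 
   S14   S13  S14 
 * S15   S17  S18 
 * S16   S15  S16 
 * S17   S19  S20 
 * S18   S21  S10 
   S19   S19  S20 
   S20   S21  S10 
   S21   S17  S18 
(> = start, * = accepting)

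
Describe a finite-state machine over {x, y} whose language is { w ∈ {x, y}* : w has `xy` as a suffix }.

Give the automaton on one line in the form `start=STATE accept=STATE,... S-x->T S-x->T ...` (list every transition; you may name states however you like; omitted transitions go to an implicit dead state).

Remember how much of `xy` the current input suffix matches. State s0 means no match yet; s1 means the last symbol is `x`; s2 means the last 2 symbols are `xy`. Only s2 accepts. On a mismatch, fall back to the longest proper suffix that is still a prefix of `xy`.
A 3-state machine:
        x   y  
>  s0   s1  s0 
   s1   s1  s2 
 * s2   s1  s0 
(> = start, * = accepting)

start=s0 accept=s2 s0-x->s1 s0-y->s0 s1-x->s1 s1-y->s2 s2-x->s1 s2-y->s0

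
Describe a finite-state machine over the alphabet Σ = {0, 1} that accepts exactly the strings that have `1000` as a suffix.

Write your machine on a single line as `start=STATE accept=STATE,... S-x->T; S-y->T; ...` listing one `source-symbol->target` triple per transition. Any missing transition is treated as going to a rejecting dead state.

start=A; accept=E; A-0->A; A-1->B; B-0->C; B-1->B; C-0->D; C-1->B; D-0->E; D-1->B; E-0->A; E-1->B

Let each state record the length of the longest suffix of the input read so far that is also a prefix of `1000`. B means the last symbol is `1`; C means the last 2 symbols are `10`; D means the last 3 symbols are `100`; E means the last 4 symbols are `1000`. Accept only at E, where the string currently ends in `1000`.
A 5-state machine:
       0  1 
>  A   A  B 
   B   C  B 
   C   D  B 
   D   E  B 
 * E   A  B 
(> = start, * = accepting)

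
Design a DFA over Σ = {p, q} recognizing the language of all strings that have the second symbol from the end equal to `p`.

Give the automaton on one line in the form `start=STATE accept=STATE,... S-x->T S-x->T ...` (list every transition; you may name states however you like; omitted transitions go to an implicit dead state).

start=A accept=D,E A-p->B A-q->C B-p->D B-q->E C-p->F C-q->G D-p->D D-q->E E-p->F E-q->G F-p->D F-q->E G-p->F G-q->G

Because acceptance depends on a position counted from the end, the machine has to buffer the most recent 2 symbols. Make each state the string of the last up-to-2 symbols read; on input `x` shift the window left and append `x`. Accept when the buffered window has length 2 and begins with `p`.
With 7 states:
       p  q 
>  A   B  C 
   B   D  E 
   C   F  G 
 * D   D  E 
 * E   F  G 
   F   D  E 
   G   F  G 
(> = start, * = accepting)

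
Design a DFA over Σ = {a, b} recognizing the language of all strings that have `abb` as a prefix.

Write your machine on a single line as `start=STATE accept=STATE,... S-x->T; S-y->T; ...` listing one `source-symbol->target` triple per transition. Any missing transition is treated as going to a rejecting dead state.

start=q0; accept=q3; q0-a->q1; q0-b->q4; q1-a->q4; q1-b->q2; q2-a->q4; q2-b->q3; q3-a->q3; q3-b->q3; q4-a->q4; q4-b->q4

Check the first 3 symbols one by one: q0 through q2 record how many have matched `abb` so far; any wrong symbol goes to the dead state q4. After all 3 match we enter the accepting sink q3.
        a   b  
>  q0   q1  q4 
   q1   q4  q2 
   q2   q4  q3 
 * q3   q3  q3 
   q4   q4  q4 
(> = start, * = accepting)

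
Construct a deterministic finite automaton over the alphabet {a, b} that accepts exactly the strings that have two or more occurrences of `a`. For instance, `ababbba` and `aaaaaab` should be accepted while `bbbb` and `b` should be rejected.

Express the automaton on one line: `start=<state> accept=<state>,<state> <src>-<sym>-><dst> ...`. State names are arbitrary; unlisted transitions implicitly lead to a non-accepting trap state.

Only the number of `a`s matters, and only up to 3. Make a chain s0 → s1 → s2 → s3 advanced by each `a` (with s3 absorbing); every other symbol self-loops. The accepting set is {s2, s3}.
4 states suffice.
        a   b  
>  s0   s1  s0 
   s1   s2  s1 
 * s2   s3  s2 
 * s3   s3  s3 
(> = start, * = accepting)

start=s0 accept=s2,s3 s0-a->s1 s0-b->s0 s1-a->s2 s1-b->s1 s2-a->s3 s2-b->s2 s3-a->s3 s3-b->s3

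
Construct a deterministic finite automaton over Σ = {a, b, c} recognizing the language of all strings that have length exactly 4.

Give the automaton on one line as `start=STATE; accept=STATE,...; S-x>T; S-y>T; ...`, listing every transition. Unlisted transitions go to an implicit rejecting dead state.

start=q0; accept=q4; q0-a>q1; q0-b>q1; q0-c>q1; q1-a>q2; q1-b>q2; q1-c>q2; q2-a>q3; q2-b>q3; q2-c>q3; q3-a>q4; q3-b>q4; q3-c>q4; q4-a>q5; q4-b>q5; q4-c>q5; q5-a>q5; q5-b>q5; q5-c>q5

We only need to distinguish lengths 0, 1, …, 4, and '>4'. Chain q0 → q1 → q2 → q3 → q4 → q5 on every symbol, with q5 looping. Accepting states: {q4}.
With 6 states:
        a   b   c  
>  q0   q1  q1  q1 
   q1   q2  q2  q2 
   q2   q3  q3  q3 
   q3   q4  q4  q4 
 * q4   q5  q5  q5 
   q5   q5  q5  q5 
(> = start, * = accepting)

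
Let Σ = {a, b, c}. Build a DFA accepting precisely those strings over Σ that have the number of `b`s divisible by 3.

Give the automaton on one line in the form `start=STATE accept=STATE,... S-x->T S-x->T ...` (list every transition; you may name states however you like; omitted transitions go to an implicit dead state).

The only thing that matters is how many `b`s have appeared, reduced mod 3. Use one state per residue: s0 for 0, …, s2 for 2. Reading `b` moves to the next residue; anything else stays put. s0 is accepting.
A 3-state machine:
        a   b   c  
>* s0   s0  s1  s0 
   s1   s1  s2  s1 
   s2   s2  s0  s2 
(> = start, * = accepting)

start=s0 accept=s0 s0-a->s0 s0-b->s1 s0-c->s0 s1-a->s1 s1-b->s2 s1-c->s1 s2-a->s2 s2-b->s0 s2-c->s2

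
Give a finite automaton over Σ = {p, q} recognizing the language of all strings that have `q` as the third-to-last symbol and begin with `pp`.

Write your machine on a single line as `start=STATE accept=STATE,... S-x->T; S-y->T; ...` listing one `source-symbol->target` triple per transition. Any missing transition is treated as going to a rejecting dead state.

Handle the two conditions separately and then intersect. One (15 states) tracks the last 3 symbols read; the other (4 states) tracks whether the input so far still matches the prefix `pp`. Each combined state is a pair, one component from each; accept when both components accept.
A 23-state machine:
          p    q  
>  S0     S1   S2 
   S1     S3   S4 
   S2     S5   S6 
   S3     S7   S8 
   S4     S9  S10 
   S5    S11  S12 
   S6    S13  S14 
   S7     S7   S8 
   S8    S15  S16 
   S9    S11  S12 
   S10   S13  S14 
   S11   S17  S18 
   S12    S9  S10 
   S13   S11  S12 
   S14   S13  S14 
   S15   S19  S20 
   S16   S21  S22 
   S17   S17  S18 
   S18    S9  S10 
 * S19    S7   S8 
 * S20   S15  S16 
 * S21   S19  S20 
 * S22   S21  S22 
(> = start, * = accepting)

start=S0; accept=S19,S20,S21,S22; S0-p->S1; S0-q->S2; S1-p->S3; S1-q->S4; S2-p->S5; S2-q->S6; S3-p->S7; S3-q->S8; S4-p->S9; S4-q->S10; S5-p->S11; S5-q->S12; S6-p->S13; S6-q->S14; S7-p->S7; S7-q->S8; S8-p->S15; S8-q->S16; S9-p->S11; S9-q->S12; S10-p->S13; S10-q->S14; S11-p->S17; S11-q->S18; S12-p->S9; S12-q->S10; S13-p->S11; S13-q->S12; S14-p->S13; S14-q->S14; S15-p->S19; S15-q->S20; S16-p->S21; S16-q->S22; S17-p->S17; S17-q->S18; S18-p->S9; S18-q->S10; S19-p->S7; S19-q->S8; S20-p->S15; S20-q->S16; S21-p->S19; S21-q->S20; S22-p->S21; S22-q->S22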